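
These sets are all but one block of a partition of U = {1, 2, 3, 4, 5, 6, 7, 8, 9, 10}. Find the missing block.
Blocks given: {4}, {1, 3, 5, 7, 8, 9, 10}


U = {1, 2, 3, 4, 5, 6, 7, 8, 9, 10}
Shown blocks: {4}, {1, 3, 5, 7, 8, 9, 10}
A partition's blocks are pairwise disjoint and cover U, so the missing block = U \ (union of shown blocks).
Union of shown blocks: {1, 3, 4, 5, 7, 8, 9, 10}
Missing block = U \ (union) = {2, 6}

{2, 6}


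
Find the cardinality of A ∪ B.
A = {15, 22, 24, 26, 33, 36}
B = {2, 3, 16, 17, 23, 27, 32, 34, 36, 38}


Set A = {15, 22, 24, 26, 33, 36}, |A| = 6
Set B = {2, 3, 16, 17, 23, 27, 32, 34, 36, 38}, |B| = 10
A ∩ B = {36}, |A ∩ B| = 1
|A ∪ B| = |A| + |B| - |A ∩ B| = 6 + 10 - 1 = 15

15


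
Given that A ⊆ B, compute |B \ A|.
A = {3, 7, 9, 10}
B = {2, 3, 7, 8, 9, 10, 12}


Set A = {3, 7, 9, 10}, |A| = 4
Set B = {2, 3, 7, 8, 9, 10, 12}, |B| = 7
Since A ⊆ B: B \ A = {2, 8, 12}
|B| - |A| = 7 - 4 = 3

3


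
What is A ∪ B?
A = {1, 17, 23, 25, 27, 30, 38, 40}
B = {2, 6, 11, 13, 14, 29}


Set A = {1, 17, 23, 25, 27, 30, 38, 40}
Set B = {2, 6, 11, 13, 14, 29}
A ∪ B includes all elements in either set.
Elements from A: {1, 17, 23, 25, 27, 30, 38, 40}
Elements from B not already included: {2, 6, 11, 13, 14, 29}
A ∪ B = {1, 2, 6, 11, 13, 14, 17, 23, 25, 27, 29, 30, 38, 40}

{1, 2, 6, 11, 13, 14, 17, 23, 25, 27, 29, 30, 38, 40}


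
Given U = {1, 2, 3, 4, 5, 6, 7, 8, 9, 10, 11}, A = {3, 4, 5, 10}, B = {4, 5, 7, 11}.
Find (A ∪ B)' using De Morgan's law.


U = {1, 2, 3, 4, 5, 6, 7, 8, 9, 10, 11}
A = {3, 4, 5, 10}, B = {4, 5, 7, 11}
A ∪ B = {3, 4, 5, 7, 10, 11}
(A ∪ B)' = U \ (A ∪ B) = {1, 2, 6, 8, 9}
Verification via A' ∩ B': A' = {1, 2, 6, 7, 8, 9, 11}, B' = {1, 2, 3, 6, 8, 9, 10}
A' ∩ B' = {1, 2, 6, 8, 9} ✓

{1, 2, 6, 8, 9}


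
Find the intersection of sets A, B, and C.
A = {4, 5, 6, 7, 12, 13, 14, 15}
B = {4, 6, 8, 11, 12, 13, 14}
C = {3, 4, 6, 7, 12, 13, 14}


Set A = {4, 5, 6, 7, 12, 13, 14, 15}
Set B = {4, 6, 8, 11, 12, 13, 14}
Set C = {3, 4, 6, 7, 12, 13, 14}
First, A ∩ B = {4, 6, 12, 13, 14}
Then, (A ∩ B) ∩ C = {4, 6, 12, 13, 14}

{4, 6, 12, 13, 14}


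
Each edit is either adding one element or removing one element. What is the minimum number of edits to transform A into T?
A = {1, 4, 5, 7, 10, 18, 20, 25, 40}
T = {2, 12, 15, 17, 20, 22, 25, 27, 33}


Set A = {1, 4, 5, 7, 10, 18, 20, 25, 40}
Set T = {2, 12, 15, 17, 20, 22, 25, 27, 33}
Elements to remove from A (in A, not in T): {1, 4, 5, 7, 10, 18, 40} → 7 removals
Elements to add to A (in T, not in A): {2, 12, 15, 17, 22, 27, 33} → 7 additions
Total edits = 7 + 7 = 14

14


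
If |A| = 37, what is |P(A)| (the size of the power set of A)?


The set has 37 elements.
The power set contains all possible subsets.
|P(A)| = 2^|A| = 2^37 = 137438953472

137438953472


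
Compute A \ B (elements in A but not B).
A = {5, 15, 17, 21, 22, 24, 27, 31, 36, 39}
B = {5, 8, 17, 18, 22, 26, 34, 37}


Set A = {5, 15, 17, 21, 22, 24, 27, 31, 36, 39}
Set B = {5, 8, 17, 18, 22, 26, 34, 37}
A \ B includes elements in A that are not in B.
Check each element of A:
5 (in B, remove), 15 (not in B, keep), 17 (in B, remove), 21 (not in B, keep), 22 (in B, remove), 24 (not in B, keep), 27 (not in B, keep), 31 (not in B, keep), 36 (not in B, keep), 39 (not in B, keep)
A \ B = {15, 21, 24, 27, 31, 36, 39}

{15, 21, 24, 27, 31, 36, 39}


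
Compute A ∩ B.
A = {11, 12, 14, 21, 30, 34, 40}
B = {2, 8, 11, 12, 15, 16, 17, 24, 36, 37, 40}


Set A = {11, 12, 14, 21, 30, 34, 40}
Set B = {2, 8, 11, 12, 15, 16, 17, 24, 36, 37, 40}
A ∩ B includes only elements in both sets.
Check each element of A against B:
11 ✓, 12 ✓, 14 ✗, 21 ✗, 30 ✗, 34 ✗, 40 ✓
A ∩ B = {11, 12, 40}

{11, 12, 40}


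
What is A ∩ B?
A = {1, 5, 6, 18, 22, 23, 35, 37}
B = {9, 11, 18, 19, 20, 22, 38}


Set A = {1, 5, 6, 18, 22, 23, 35, 37}
Set B = {9, 11, 18, 19, 20, 22, 38}
A ∩ B includes only elements in both sets.
Check each element of A against B:
1 ✗, 5 ✗, 6 ✗, 18 ✓, 22 ✓, 23 ✗, 35 ✗, 37 ✗
A ∩ B = {18, 22}

{18, 22}


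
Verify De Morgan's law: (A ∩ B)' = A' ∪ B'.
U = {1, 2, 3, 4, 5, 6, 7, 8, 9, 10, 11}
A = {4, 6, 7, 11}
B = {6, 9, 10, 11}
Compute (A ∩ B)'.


U = {1, 2, 3, 4, 5, 6, 7, 8, 9, 10, 11}
A = {4, 6, 7, 11}, B = {6, 9, 10, 11}
A ∩ B = {6, 11}
(A ∩ B)' = U \ (A ∩ B) = {1, 2, 3, 4, 5, 7, 8, 9, 10}
Verification via A' ∪ B': A' = {1, 2, 3, 5, 8, 9, 10}, B' = {1, 2, 3, 4, 5, 7, 8}
A' ∪ B' = {1, 2, 3, 4, 5, 7, 8, 9, 10} ✓

{1, 2, 3, 4, 5, 7, 8, 9, 10}


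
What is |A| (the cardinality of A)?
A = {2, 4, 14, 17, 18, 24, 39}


Set A = {2, 4, 14, 17, 18, 24, 39}
Listing elements: 2, 4, 14, 17, 18, 24, 39
Counting: 7 elements
|A| = 7

7


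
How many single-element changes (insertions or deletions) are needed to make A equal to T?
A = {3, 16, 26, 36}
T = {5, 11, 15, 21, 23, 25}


Set A = {3, 16, 26, 36}
Set T = {5, 11, 15, 21, 23, 25}
Elements to remove from A (in A, not in T): {3, 16, 26, 36} → 4 removals
Elements to add to A (in T, not in A): {5, 11, 15, 21, 23, 25} → 6 additions
Total edits = 4 + 6 = 10

10


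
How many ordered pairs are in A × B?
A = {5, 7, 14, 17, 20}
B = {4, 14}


Set A = {5, 7, 14, 17, 20} has 5 elements.
Set B = {4, 14} has 2 elements.
|A × B| = |A| × |B| = 5 × 2 = 10

10


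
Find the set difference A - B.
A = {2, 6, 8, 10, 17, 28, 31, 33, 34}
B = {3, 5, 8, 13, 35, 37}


Set A = {2, 6, 8, 10, 17, 28, 31, 33, 34}
Set B = {3, 5, 8, 13, 35, 37}
A \ B includes elements in A that are not in B.
Check each element of A:
2 (not in B, keep), 6 (not in B, keep), 8 (in B, remove), 10 (not in B, keep), 17 (not in B, keep), 28 (not in B, keep), 31 (not in B, keep), 33 (not in B, keep), 34 (not in B, keep)
A \ B = {2, 6, 10, 17, 28, 31, 33, 34}

{2, 6, 10, 17, 28, 31, 33, 34}


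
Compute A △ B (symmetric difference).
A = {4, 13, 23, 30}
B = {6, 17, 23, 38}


Set A = {4, 13, 23, 30}
Set B = {6, 17, 23, 38}
A △ B = (A \ B) ∪ (B \ A)
Elements in A but not B: {4, 13, 30}
Elements in B but not A: {6, 17, 38}
A △ B = {4, 6, 13, 17, 30, 38}

{4, 6, 13, 17, 30, 38}


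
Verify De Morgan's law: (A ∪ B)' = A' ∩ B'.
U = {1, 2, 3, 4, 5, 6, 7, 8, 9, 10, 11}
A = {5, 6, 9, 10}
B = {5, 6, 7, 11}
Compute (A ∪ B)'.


U = {1, 2, 3, 4, 5, 6, 7, 8, 9, 10, 11}
A = {5, 6, 9, 10}, B = {5, 6, 7, 11}
A ∪ B = {5, 6, 7, 9, 10, 11}
(A ∪ B)' = U \ (A ∪ B) = {1, 2, 3, 4, 8}
Verification via A' ∩ B': A' = {1, 2, 3, 4, 7, 8, 11}, B' = {1, 2, 3, 4, 8, 9, 10}
A' ∩ B' = {1, 2, 3, 4, 8} ✓

{1, 2, 3, 4, 8}


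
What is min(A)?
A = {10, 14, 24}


Set A = {10, 14, 24}
Elements in ascending order: 10, 14, 24
The smallest element is 10.

10


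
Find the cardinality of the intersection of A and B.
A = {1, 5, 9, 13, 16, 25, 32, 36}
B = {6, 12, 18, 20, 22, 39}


Set A = {1, 5, 9, 13, 16, 25, 32, 36}
Set B = {6, 12, 18, 20, 22, 39}
A ∩ B = {}
|A ∩ B| = 0

0


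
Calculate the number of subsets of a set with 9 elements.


The set has 9 elements.
The power set contains all possible subsets.
|P(A)| = 2^|A| = 2^9 = 512

512


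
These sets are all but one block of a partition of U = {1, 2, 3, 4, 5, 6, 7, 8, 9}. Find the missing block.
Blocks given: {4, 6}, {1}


U = {1, 2, 3, 4, 5, 6, 7, 8, 9}
Shown blocks: {4, 6}, {1}
A partition's blocks are pairwise disjoint and cover U, so the missing block = U \ (union of shown blocks).
Union of shown blocks: {1, 4, 6}
Missing block = U \ (union) = {2, 3, 5, 7, 8, 9}

{2, 3, 5, 7, 8, 9}


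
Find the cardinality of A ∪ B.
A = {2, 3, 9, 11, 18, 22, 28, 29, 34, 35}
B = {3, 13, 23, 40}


Set A = {2, 3, 9, 11, 18, 22, 28, 29, 34, 35}, |A| = 10
Set B = {3, 13, 23, 40}, |B| = 4
A ∩ B = {3}, |A ∩ B| = 1
|A ∪ B| = |A| + |B| - |A ∩ B| = 10 + 4 - 1 = 13

13


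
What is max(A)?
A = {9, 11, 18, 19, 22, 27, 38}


Set A = {9, 11, 18, 19, 22, 27, 38}
Elements in ascending order: 9, 11, 18, 19, 22, 27, 38
The largest element is 38.

38


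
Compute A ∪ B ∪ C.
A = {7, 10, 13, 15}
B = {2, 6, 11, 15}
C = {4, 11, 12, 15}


Set A = {7, 10, 13, 15}
Set B = {2, 6, 11, 15}
Set C = {4, 11, 12, 15}
First, A ∪ B = {2, 6, 7, 10, 11, 13, 15}
Then, (A ∪ B) ∪ C = {2, 4, 6, 7, 10, 11, 12, 13, 15}

{2, 4, 6, 7, 10, 11, 12, 13, 15}


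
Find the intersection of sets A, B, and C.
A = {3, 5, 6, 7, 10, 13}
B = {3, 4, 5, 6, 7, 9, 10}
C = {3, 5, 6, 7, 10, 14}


Set A = {3, 5, 6, 7, 10, 13}
Set B = {3, 4, 5, 6, 7, 9, 10}
Set C = {3, 5, 6, 7, 10, 14}
First, A ∩ B = {3, 5, 6, 7, 10}
Then, (A ∩ B) ∩ C = {3, 5, 6, 7, 10}

{3, 5, 6, 7, 10}


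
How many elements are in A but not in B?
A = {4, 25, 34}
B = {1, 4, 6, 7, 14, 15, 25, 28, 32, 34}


Set A = {4, 25, 34}
Set B = {1, 4, 6, 7, 14, 15, 25, 28, 32, 34}
A \ B = {}
|A \ B| = 0

0


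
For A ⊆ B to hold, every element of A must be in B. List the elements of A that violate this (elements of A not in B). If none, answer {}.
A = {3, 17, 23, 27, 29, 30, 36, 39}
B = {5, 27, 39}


Set A = {3, 17, 23, 27, 29, 30, 36, 39}
Set B = {5, 27, 39}
Check each element of A against B:
3 ∉ B (include), 17 ∉ B (include), 23 ∉ B (include), 27 ∈ B, 29 ∉ B (include), 30 ∉ B (include), 36 ∉ B (include), 39 ∈ B
Elements of A not in B: {3, 17, 23, 29, 30, 36}

{3, 17, 23, 29, 30, 36}


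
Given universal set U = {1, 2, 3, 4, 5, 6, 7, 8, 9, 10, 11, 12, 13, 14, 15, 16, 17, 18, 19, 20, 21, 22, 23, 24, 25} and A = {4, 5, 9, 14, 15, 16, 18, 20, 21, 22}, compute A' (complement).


Universal set U = {1, 2, 3, 4, 5, 6, 7, 8, 9, 10, 11, 12, 13, 14, 15, 16, 17, 18, 19, 20, 21, 22, 23, 24, 25}
Set A = {4, 5, 9, 14, 15, 16, 18, 20, 21, 22}
A' = U \ A = elements in U but not in A
Checking each element of U:
1 (not in A, include), 2 (not in A, include), 3 (not in A, include), 4 (in A, exclude), 5 (in A, exclude), 6 (not in A, include), 7 (not in A, include), 8 (not in A, include), 9 (in A, exclude), 10 (not in A, include), 11 (not in A, include), 12 (not in A, include), 13 (not in A, include), 14 (in A, exclude), 15 (in A, exclude), 16 (in A, exclude), 17 (not in A, include), 18 (in A, exclude), 19 (not in A, include), 20 (in A, exclude), 21 (in A, exclude), 22 (in A, exclude), 23 (not in A, include), 24 (not in A, include), 25 (not in A, include)
A' = {1, 2, 3, 6, 7, 8, 10, 11, 12, 13, 17, 19, 23, 24, 25}

{1, 2, 3, 6, 7, 8, 10, 11, 12, 13, 17, 19, 23, 24, 25}


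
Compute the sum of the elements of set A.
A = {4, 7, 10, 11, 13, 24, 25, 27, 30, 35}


Set A = {4, 7, 10, 11, 13, 24, 25, 27, 30, 35}
Sum = 4 + 7 + 10 + 11 + 13 + 24 + 25 + 27 + 30 + 35 = 186

186


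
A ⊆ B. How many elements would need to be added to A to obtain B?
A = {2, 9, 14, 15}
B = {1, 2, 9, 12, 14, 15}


Set A = {2, 9, 14, 15}, |A| = 4
Set B = {1, 2, 9, 12, 14, 15}, |B| = 6
Since A ⊆ B: B \ A = {1, 12}
|B| - |A| = 6 - 4 = 2

2


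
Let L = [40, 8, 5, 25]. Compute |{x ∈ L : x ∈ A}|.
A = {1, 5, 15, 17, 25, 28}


Set A = {1, 5, 15, 17, 25, 28}
Candidates: [40, 8, 5, 25]
Check each candidate:
40 ∉ A, 8 ∉ A, 5 ∈ A, 25 ∈ A
Count of candidates in A: 2

2


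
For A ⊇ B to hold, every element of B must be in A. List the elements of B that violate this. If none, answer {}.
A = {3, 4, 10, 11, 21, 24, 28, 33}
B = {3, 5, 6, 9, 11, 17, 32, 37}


Set A = {3, 4, 10, 11, 21, 24, 28, 33}
Set B = {3, 5, 6, 9, 11, 17, 32, 37}
Check each element of B against A:
3 ∈ A, 5 ∉ A (include), 6 ∉ A (include), 9 ∉ A (include), 11 ∈ A, 17 ∉ A (include), 32 ∉ A (include), 37 ∉ A (include)
Elements of B not in A: {5, 6, 9, 17, 32, 37}

{5, 6, 9, 17, 32, 37}


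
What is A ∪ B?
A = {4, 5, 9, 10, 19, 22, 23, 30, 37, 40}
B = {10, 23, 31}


Set A = {4, 5, 9, 10, 19, 22, 23, 30, 37, 40}
Set B = {10, 23, 31}
A ∪ B includes all elements in either set.
Elements from A: {4, 5, 9, 10, 19, 22, 23, 30, 37, 40}
Elements from B not already included: {31}
A ∪ B = {4, 5, 9, 10, 19, 22, 23, 30, 31, 37, 40}

{4, 5, 9, 10, 19, 22, 23, 30, 31, 37, 40}


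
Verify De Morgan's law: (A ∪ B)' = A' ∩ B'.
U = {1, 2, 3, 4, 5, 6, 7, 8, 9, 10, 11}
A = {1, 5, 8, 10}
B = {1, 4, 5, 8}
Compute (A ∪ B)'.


U = {1, 2, 3, 4, 5, 6, 7, 8, 9, 10, 11}
A = {1, 5, 8, 10}, B = {1, 4, 5, 8}
A ∪ B = {1, 4, 5, 8, 10}
(A ∪ B)' = U \ (A ∪ B) = {2, 3, 6, 7, 9, 11}
Verification via A' ∩ B': A' = {2, 3, 4, 6, 7, 9, 11}, B' = {2, 3, 6, 7, 9, 10, 11}
A' ∩ B' = {2, 3, 6, 7, 9, 11} ✓

{2, 3, 6, 7, 9, 11}


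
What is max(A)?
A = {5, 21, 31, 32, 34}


Set A = {5, 21, 31, 32, 34}
Elements in ascending order: 5, 21, 31, 32, 34
The largest element is 34.

34


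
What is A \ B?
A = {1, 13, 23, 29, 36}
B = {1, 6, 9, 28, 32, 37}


Set A = {1, 13, 23, 29, 36}
Set B = {1, 6, 9, 28, 32, 37}
A \ B includes elements in A that are not in B.
Check each element of A:
1 (in B, remove), 13 (not in B, keep), 23 (not in B, keep), 29 (not in B, keep), 36 (not in B, keep)
A \ B = {13, 23, 29, 36}

{13, 23, 29, 36}


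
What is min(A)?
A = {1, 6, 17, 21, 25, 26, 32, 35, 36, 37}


Set A = {1, 6, 17, 21, 25, 26, 32, 35, 36, 37}
Elements in ascending order: 1, 6, 17, 21, 25, 26, 32, 35, 36, 37
The smallest element is 1.

1


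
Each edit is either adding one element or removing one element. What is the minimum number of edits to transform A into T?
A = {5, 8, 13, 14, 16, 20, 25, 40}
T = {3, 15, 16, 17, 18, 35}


Set A = {5, 8, 13, 14, 16, 20, 25, 40}
Set T = {3, 15, 16, 17, 18, 35}
Elements to remove from A (in A, not in T): {5, 8, 13, 14, 20, 25, 40} → 7 removals
Elements to add to A (in T, not in A): {3, 15, 17, 18, 35} → 5 additions
Total edits = 7 + 5 = 12

12


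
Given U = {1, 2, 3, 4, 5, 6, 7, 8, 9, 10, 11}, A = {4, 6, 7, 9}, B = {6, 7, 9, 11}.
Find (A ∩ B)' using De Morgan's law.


U = {1, 2, 3, 4, 5, 6, 7, 8, 9, 10, 11}
A = {4, 6, 7, 9}, B = {6, 7, 9, 11}
A ∩ B = {6, 7, 9}
(A ∩ B)' = U \ (A ∩ B) = {1, 2, 3, 4, 5, 8, 10, 11}
Verification via A' ∪ B': A' = {1, 2, 3, 5, 8, 10, 11}, B' = {1, 2, 3, 4, 5, 8, 10}
A' ∪ B' = {1, 2, 3, 4, 5, 8, 10, 11} ✓

{1, 2, 3, 4, 5, 8, 10, 11}


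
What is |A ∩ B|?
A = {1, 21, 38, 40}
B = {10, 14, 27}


Set A = {1, 21, 38, 40}
Set B = {10, 14, 27}
A ∩ B = {}
|A ∩ B| = 0

0


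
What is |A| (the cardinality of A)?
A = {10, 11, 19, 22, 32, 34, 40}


Set A = {10, 11, 19, 22, 32, 34, 40}
Listing elements: 10, 11, 19, 22, 32, 34, 40
Counting: 7 elements
|A| = 7

7


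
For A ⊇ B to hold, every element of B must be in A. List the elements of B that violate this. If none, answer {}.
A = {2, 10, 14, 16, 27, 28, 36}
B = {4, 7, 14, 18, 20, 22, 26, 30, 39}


Set A = {2, 10, 14, 16, 27, 28, 36}
Set B = {4, 7, 14, 18, 20, 22, 26, 30, 39}
Check each element of B against A:
4 ∉ A (include), 7 ∉ A (include), 14 ∈ A, 18 ∉ A (include), 20 ∉ A (include), 22 ∉ A (include), 26 ∉ A (include), 30 ∉ A (include), 39 ∉ A (include)
Elements of B not in A: {4, 7, 18, 20, 22, 26, 30, 39}

{4, 7, 18, 20, 22, 26, 30, 39}


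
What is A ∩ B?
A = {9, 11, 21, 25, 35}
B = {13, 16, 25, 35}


Set A = {9, 11, 21, 25, 35}
Set B = {13, 16, 25, 35}
A ∩ B includes only elements in both sets.
Check each element of A against B:
9 ✗, 11 ✗, 21 ✗, 25 ✓, 35 ✓
A ∩ B = {25, 35}

{25, 35}


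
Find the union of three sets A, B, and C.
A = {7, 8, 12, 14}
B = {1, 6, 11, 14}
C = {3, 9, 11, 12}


Set A = {7, 8, 12, 14}
Set B = {1, 6, 11, 14}
Set C = {3, 9, 11, 12}
First, A ∪ B = {1, 6, 7, 8, 11, 12, 14}
Then, (A ∪ B) ∪ C = {1, 3, 6, 7, 8, 9, 11, 12, 14}

{1, 3, 6, 7, 8, 9, 11, 12, 14}


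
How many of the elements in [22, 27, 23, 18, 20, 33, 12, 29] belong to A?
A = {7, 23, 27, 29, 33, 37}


Set A = {7, 23, 27, 29, 33, 37}
Candidates: [22, 27, 23, 18, 20, 33, 12, 29]
Check each candidate:
22 ∉ A, 27 ∈ A, 23 ∈ A, 18 ∉ A, 20 ∉ A, 33 ∈ A, 12 ∉ A, 29 ∈ A
Count of candidates in A: 4

4


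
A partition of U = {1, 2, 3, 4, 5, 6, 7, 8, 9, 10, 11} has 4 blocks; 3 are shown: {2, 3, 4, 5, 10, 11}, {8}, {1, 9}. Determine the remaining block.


U = {1, 2, 3, 4, 5, 6, 7, 8, 9, 10, 11}
Shown blocks: {2, 3, 4, 5, 10, 11}, {8}, {1, 9}
A partition's blocks are pairwise disjoint and cover U, so the missing block = U \ (union of shown blocks).
Union of shown blocks: {1, 2, 3, 4, 5, 8, 9, 10, 11}
Missing block = U \ (union) = {6, 7}

{6, 7}


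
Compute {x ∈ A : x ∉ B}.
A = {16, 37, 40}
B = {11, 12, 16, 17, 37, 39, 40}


Set A = {16, 37, 40}
Set B = {11, 12, 16, 17, 37, 39, 40}
Check each element of A against B:
16 ∈ B, 37 ∈ B, 40 ∈ B
Elements of A not in B: {}

{}


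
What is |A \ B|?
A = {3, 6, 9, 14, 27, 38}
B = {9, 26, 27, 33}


Set A = {3, 6, 9, 14, 27, 38}
Set B = {9, 26, 27, 33}
A \ B = {3, 6, 14, 38}
|A \ B| = 4

4


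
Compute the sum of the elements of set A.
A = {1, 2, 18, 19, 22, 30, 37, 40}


Set A = {1, 2, 18, 19, 22, 30, 37, 40}
Sum = 1 + 2 + 18 + 19 + 22 + 30 + 37 + 40 = 169

169


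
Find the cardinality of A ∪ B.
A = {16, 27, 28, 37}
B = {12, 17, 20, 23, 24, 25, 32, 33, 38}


Set A = {16, 27, 28, 37}, |A| = 4
Set B = {12, 17, 20, 23, 24, 25, 32, 33, 38}, |B| = 9
A ∩ B = {}, |A ∩ B| = 0
|A ∪ B| = |A| + |B| - |A ∩ B| = 4 + 9 - 0 = 13

13


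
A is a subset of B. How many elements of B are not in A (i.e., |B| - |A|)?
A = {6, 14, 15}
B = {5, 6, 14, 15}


Set A = {6, 14, 15}, |A| = 3
Set B = {5, 6, 14, 15}, |B| = 4
Since A ⊆ B: B \ A = {5}
|B| - |A| = 4 - 3 = 1

1


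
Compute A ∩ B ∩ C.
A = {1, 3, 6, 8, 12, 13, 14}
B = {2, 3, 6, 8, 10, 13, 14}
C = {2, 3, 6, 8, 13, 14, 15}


Set A = {1, 3, 6, 8, 12, 13, 14}
Set B = {2, 3, 6, 8, 10, 13, 14}
Set C = {2, 3, 6, 8, 13, 14, 15}
First, A ∩ B = {3, 6, 8, 13, 14}
Then, (A ∩ B) ∩ C = {3, 6, 8, 13, 14}

{3, 6, 8, 13, 14}


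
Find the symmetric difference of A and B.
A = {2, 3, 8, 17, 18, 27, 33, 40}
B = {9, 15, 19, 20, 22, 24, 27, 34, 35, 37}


Set A = {2, 3, 8, 17, 18, 27, 33, 40}
Set B = {9, 15, 19, 20, 22, 24, 27, 34, 35, 37}
A △ B = (A \ B) ∪ (B \ A)
Elements in A but not B: {2, 3, 8, 17, 18, 33, 40}
Elements in B but not A: {9, 15, 19, 20, 22, 24, 34, 35, 37}
A △ B = {2, 3, 8, 9, 15, 17, 18, 19, 20, 22, 24, 33, 34, 35, 37, 40}

{2, 3, 8, 9, 15, 17, 18, 19, 20, 22, 24, 33, 34, 35, 37, 40}


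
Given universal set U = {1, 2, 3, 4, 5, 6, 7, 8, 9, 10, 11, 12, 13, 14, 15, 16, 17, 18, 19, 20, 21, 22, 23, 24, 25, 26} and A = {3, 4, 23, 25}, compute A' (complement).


Universal set U = {1, 2, 3, 4, 5, 6, 7, 8, 9, 10, 11, 12, 13, 14, 15, 16, 17, 18, 19, 20, 21, 22, 23, 24, 25, 26}
Set A = {3, 4, 23, 25}
A' = U \ A = elements in U but not in A
Checking each element of U:
1 (not in A, include), 2 (not in A, include), 3 (in A, exclude), 4 (in A, exclude), 5 (not in A, include), 6 (not in A, include), 7 (not in A, include), 8 (not in A, include), 9 (not in A, include), 10 (not in A, include), 11 (not in A, include), 12 (not in A, include), 13 (not in A, include), 14 (not in A, include), 15 (not in A, include), 16 (not in A, include), 17 (not in A, include), 18 (not in A, include), 19 (not in A, include), 20 (not in A, include), 21 (not in A, include), 22 (not in A, include), 23 (in A, exclude), 24 (not in A, include), 25 (in A, exclude), 26 (not in A, include)
A' = {1, 2, 5, 6, 7, 8, 9, 10, 11, 12, 13, 14, 15, 16, 17, 18, 19, 20, 21, 22, 24, 26}

{1, 2, 5, 6, 7, 8, 9, 10, 11, 12, 13, 14, 15, 16, 17, 18, 19, 20, 21, 22, 24, 26}


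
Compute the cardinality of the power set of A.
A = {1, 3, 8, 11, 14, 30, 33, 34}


Set A = {1, 3, 8, 11, 14, 30, 33, 34}
|A| = 8
The power set P(A) contains all subsets of A.
|P(A)| = 2^|A| = 2^8 = 256

256


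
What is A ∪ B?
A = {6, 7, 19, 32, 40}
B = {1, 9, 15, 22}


Set A = {6, 7, 19, 32, 40}
Set B = {1, 9, 15, 22}
A ∪ B includes all elements in either set.
Elements from A: {6, 7, 19, 32, 40}
Elements from B not already included: {1, 9, 15, 22}
A ∪ B = {1, 6, 7, 9, 15, 19, 22, 32, 40}

{1, 6, 7, 9, 15, 19, 22, 32, 40}


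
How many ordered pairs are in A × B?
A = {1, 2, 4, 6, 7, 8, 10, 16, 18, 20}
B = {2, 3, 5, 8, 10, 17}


Set A = {1, 2, 4, 6, 7, 8, 10, 16, 18, 20} has 10 elements.
Set B = {2, 3, 5, 8, 10, 17} has 6 elements.
|A × B| = |A| × |B| = 10 × 6 = 60

60


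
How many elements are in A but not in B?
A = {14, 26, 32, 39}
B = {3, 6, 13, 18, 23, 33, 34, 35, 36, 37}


Set A = {14, 26, 32, 39}
Set B = {3, 6, 13, 18, 23, 33, 34, 35, 36, 37}
A \ B = {14, 26, 32, 39}
|A \ B| = 4

4


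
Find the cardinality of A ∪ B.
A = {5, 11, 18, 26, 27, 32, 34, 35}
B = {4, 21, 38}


Set A = {5, 11, 18, 26, 27, 32, 34, 35}, |A| = 8
Set B = {4, 21, 38}, |B| = 3
A ∩ B = {}, |A ∩ B| = 0
|A ∪ B| = |A| + |B| - |A ∩ B| = 8 + 3 - 0 = 11

11


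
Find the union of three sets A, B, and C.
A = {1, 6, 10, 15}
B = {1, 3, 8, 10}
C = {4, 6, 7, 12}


Set A = {1, 6, 10, 15}
Set B = {1, 3, 8, 10}
Set C = {4, 6, 7, 12}
First, A ∪ B = {1, 3, 6, 8, 10, 15}
Then, (A ∪ B) ∪ C = {1, 3, 4, 6, 7, 8, 10, 12, 15}

{1, 3, 4, 6, 7, 8, 10, 12, 15}


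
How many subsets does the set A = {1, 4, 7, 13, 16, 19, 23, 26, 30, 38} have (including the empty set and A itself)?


Set A = {1, 4, 7, 13, 16, 19, 23, 26, 30, 38}
|A| = 10
The power set P(A) contains all subsets of A.
|P(A)| = 2^|A| = 2^10 = 1024

1024


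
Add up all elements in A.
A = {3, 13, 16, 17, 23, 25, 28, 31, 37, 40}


Set A = {3, 13, 16, 17, 23, 25, 28, 31, 37, 40}
Sum = 3 + 13 + 16 + 17 + 23 + 25 + 28 + 31 + 37 + 40 = 233

233


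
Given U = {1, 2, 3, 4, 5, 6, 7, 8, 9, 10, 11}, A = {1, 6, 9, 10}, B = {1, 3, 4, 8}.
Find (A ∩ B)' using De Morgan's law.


U = {1, 2, 3, 4, 5, 6, 7, 8, 9, 10, 11}
A = {1, 6, 9, 10}, B = {1, 3, 4, 8}
A ∩ B = {1}
(A ∩ B)' = U \ (A ∩ B) = {2, 3, 4, 5, 6, 7, 8, 9, 10, 11}
Verification via A' ∪ B': A' = {2, 3, 4, 5, 7, 8, 11}, B' = {2, 5, 6, 7, 9, 10, 11}
A' ∪ B' = {2, 3, 4, 5, 6, 7, 8, 9, 10, 11} ✓

{2, 3, 4, 5, 6, 7, 8, 9, 10, 11}


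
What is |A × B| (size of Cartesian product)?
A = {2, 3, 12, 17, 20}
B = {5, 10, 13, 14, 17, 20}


Set A = {2, 3, 12, 17, 20} has 5 elements.
Set B = {5, 10, 13, 14, 17, 20} has 6 elements.
|A × B| = |A| × |B| = 5 × 6 = 30

30


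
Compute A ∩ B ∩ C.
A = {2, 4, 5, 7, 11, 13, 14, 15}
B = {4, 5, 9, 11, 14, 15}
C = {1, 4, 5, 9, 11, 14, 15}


Set A = {2, 4, 5, 7, 11, 13, 14, 15}
Set B = {4, 5, 9, 11, 14, 15}
Set C = {1, 4, 5, 9, 11, 14, 15}
First, A ∩ B = {4, 5, 11, 14, 15}
Then, (A ∩ B) ∩ C = {4, 5, 11, 14, 15}

{4, 5, 11, 14, 15}


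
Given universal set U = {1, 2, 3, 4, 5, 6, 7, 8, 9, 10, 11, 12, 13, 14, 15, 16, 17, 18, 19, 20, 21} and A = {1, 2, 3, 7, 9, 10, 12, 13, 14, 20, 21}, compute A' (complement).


Universal set U = {1, 2, 3, 4, 5, 6, 7, 8, 9, 10, 11, 12, 13, 14, 15, 16, 17, 18, 19, 20, 21}
Set A = {1, 2, 3, 7, 9, 10, 12, 13, 14, 20, 21}
A' = U \ A = elements in U but not in A
Checking each element of U:
1 (in A, exclude), 2 (in A, exclude), 3 (in A, exclude), 4 (not in A, include), 5 (not in A, include), 6 (not in A, include), 7 (in A, exclude), 8 (not in A, include), 9 (in A, exclude), 10 (in A, exclude), 11 (not in A, include), 12 (in A, exclude), 13 (in A, exclude), 14 (in A, exclude), 15 (not in A, include), 16 (not in A, include), 17 (not in A, include), 18 (not in A, include), 19 (not in A, include), 20 (in A, exclude), 21 (in A, exclude)
A' = {4, 5, 6, 8, 11, 15, 16, 17, 18, 19}

{4, 5, 6, 8, 11, 15, 16, 17, 18, 19}


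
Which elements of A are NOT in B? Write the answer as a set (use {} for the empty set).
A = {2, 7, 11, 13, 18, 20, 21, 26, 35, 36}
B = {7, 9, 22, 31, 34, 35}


Set A = {2, 7, 11, 13, 18, 20, 21, 26, 35, 36}
Set B = {7, 9, 22, 31, 34, 35}
Check each element of A against B:
2 ∉ B (include), 7 ∈ B, 11 ∉ B (include), 13 ∉ B (include), 18 ∉ B (include), 20 ∉ B (include), 21 ∉ B (include), 26 ∉ B (include), 35 ∈ B, 36 ∉ B (include)
Elements of A not in B: {2, 11, 13, 18, 20, 21, 26, 36}

{2, 11, 13, 18, 20, 21, 26, 36}


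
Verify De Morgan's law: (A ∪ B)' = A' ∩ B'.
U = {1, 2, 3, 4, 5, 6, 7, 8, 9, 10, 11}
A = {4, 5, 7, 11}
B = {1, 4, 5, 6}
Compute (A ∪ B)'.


U = {1, 2, 3, 4, 5, 6, 7, 8, 9, 10, 11}
A = {4, 5, 7, 11}, B = {1, 4, 5, 6}
A ∪ B = {1, 4, 5, 6, 7, 11}
(A ∪ B)' = U \ (A ∪ B) = {2, 3, 8, 9, 10}
Verification via A' ∩ B': A' = {1, 2, 3, 6, 8, 9, 10}, B' = {2, 3, 7, 8, 9, 10, 11}
A' ∩ B' = {2, 3, 8, 9, 10} ✓

{2, 3, 8, 9, 10}


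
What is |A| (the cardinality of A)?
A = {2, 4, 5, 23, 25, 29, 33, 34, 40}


Set A = {2, 4, 5, 23, 25, 29, 33, 34, 40}
Listing elements: 2, 4, 5, 23, 25, 29, 33, 34, 40
Counting: 9 elements
|A| = 9

9


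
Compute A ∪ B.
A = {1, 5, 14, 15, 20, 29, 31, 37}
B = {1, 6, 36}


Set A = {1, 5, 14, 15, 20, 29, 31, 37}
Set B = {1, 6, 36}
A ∪ B includes all elements in either set.
Elements from A: {1, 5, 14, 15, 20, 29, 31, 37}
Elements from B not already included: {6, 36}
A ∪ B = {1, 5, 6, 14, 15, 20, 29, 31, 36, 37}

{1, 5, 6, 14, 15, 20, 29, 31, 36, 37}


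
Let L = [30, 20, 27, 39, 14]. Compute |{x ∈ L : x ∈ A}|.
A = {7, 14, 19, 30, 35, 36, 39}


Set A = {7, 14, 19, 30, 35, 36, 39}
Candidates: [30, 20, 27, 39, 14]
Check each candidate:
30 ∈ A, 20 ∉ A, 27 ∉ A, 39 ∈ A, 14 ∈ A
Count of candidates in A: 3

3


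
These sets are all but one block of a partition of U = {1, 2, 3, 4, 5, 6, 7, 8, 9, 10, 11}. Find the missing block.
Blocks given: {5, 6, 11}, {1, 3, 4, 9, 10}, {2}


U = {1, 2, 3, 4, 5, 6, 7, 8, 9, 10, 11}
Shown blocks: {5, 6, 11}, {1, 3, 4, 9, 10}, {2}
A partition's blocks are pairwise disjoint and cover U, so the missing block = U \ (union of shown blocks).
Union of shown blocks: {1, 2, 3, 4, 5, 6, 9, 10, 11}
Missing block = U \ (union) = {7, 8}

{7, 8}


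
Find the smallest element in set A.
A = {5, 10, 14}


Set A = {5, 10, 14}
Elements in ascending order: 5, 10, 14
The smallest element is 5.

5


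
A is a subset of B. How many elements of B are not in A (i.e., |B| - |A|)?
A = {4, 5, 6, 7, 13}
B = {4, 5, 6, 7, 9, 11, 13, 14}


Set A = {4, 5, 6, 7, 13}, |A| = 5
Set B = {4, 5, 6, 7, 9, 11, 13, 14}, |B| = 8
Since A ⊆ B: B \ A = {9, 11, 14}
|B| - |A| = 8 - 5 = 3

3


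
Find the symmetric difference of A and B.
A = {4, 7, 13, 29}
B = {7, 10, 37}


Set A = {4, 7, 13, 29}
Set B = {7, 10, 37}
A △ B = (A \ B) ∪ (B \ A)
Elements in A but not B: {4, 13, 29}
Elements in B but not A: {10, 37}
A △ B = {4, 10, 13, 29, 37}

{4, 10, 13, 29, 37}


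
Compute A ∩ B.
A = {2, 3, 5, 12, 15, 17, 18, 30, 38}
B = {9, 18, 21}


Set A = {2, 3, 5, 12, 15, 17, 18, 30, 38}
Set B = {9, 18, 21}
A ∩ B includes only elements in both sets.
Check each element of A against B:
2 ✗, 3 ✗, 5 ✗, 12 ✗, 15 ✗, 17 ✗, 18 ✓, 30 ✗, 38 ✗
A ∩ B = {18}

{18}


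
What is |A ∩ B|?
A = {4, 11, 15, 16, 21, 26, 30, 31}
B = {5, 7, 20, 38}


Set A = {4, 11, 15, 16, 21, 26, 30, 31}
Set B = {5, 7, 20, 38}
A ∩ B = {}
|A ∩ B| = 0

0


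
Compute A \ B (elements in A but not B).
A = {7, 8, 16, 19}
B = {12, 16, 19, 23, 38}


Set A = {7, 8, 16, 19}
Set B = {12, 16, 19, 23, 38}
A \ B includes elements in A that are not in B.
Check each element of A:
7 (not in B, keep), 8 (not in B, keep), 16 (in B, remove), 19 (in B, remove)
A \ B = {7, 8}

{7, 8}


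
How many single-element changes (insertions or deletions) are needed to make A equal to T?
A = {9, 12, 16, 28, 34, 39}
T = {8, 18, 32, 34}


Set A = {9, 12, 16, 28, 34, 39}
Set T = {8, 18, 32, 34}
Elements to remove from A (in A, not in T): {9, 12, 16, 28, 39} → 5 removals
Elements to add to A (in T, not in A): {8, 18, 32} → 3 additions
Total edits = 5 + 3 = 8

8


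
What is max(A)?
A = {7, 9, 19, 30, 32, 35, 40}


Set A = {7, 9, 19, 30, 32, 35, 40}
Elements in ascending order: 7, 9, 19, 30, 32, 35, 40
The largest element is 40.

40


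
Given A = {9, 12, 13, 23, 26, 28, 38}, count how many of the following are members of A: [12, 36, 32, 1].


Set A = {9, 12, 13, 23, 26, 28, 38}
Candidates: [12, 36, 32, 1]
Check each candidate:
12 ∈ A, 36 ∉ A, 32 ∉ A, 1 ∉ A
Count of candidates in A: 1

1


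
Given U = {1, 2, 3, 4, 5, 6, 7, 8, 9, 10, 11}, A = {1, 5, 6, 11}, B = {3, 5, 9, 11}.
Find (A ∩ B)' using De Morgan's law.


U = {1, 2, 3, 4, 5, 6, 7, 8, 9, 10, 11}
A = {1, 5, 6, 11}, B = {3, 5, 9, 11}
A ∩ B = {5, 11}
(A ∩ B)' = U \ (A ∩ B) = {1, 2, 3, 4, 6, 7, 8, 9, 10}
Verification via A' ∪ B': A' = {2, 3, 4, 7, 8, 9, 10}, B' = {1, 2, 4, 6, 7, 8, 10}
A' ∪ B' = {1, 2, 3, 4, 6, 7, 8, 9, 10} ✓

{1, 2, 3, 4, 6, 7, 8, 9, 10}


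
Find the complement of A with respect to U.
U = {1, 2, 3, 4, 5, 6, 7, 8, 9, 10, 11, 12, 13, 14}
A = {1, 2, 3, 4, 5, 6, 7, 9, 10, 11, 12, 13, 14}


Universal set U = {1, 2, 3, 4, 5, 6, 7, 8, 9, 10, 11, 12, 13, 14}
Set A = {1, 2, 3, 4, 5, 6, 7, 9, 10, 11, 12, 13, 14}
A' = U \ A = elements in U but not in A
Checking each element of U:
1 (in A, exclude), 2 (in A, exclude), 3 (in A, exclude), 4 (in A, exclude), 5 (in A, exclude), 6 (in A, exclude), 7 (in A, exclude), 8 (not in A, include), 9 (in A, exclude), 10 (in A, exclude), 11 (in A, exclude), 12 (in A, exclude), 13 (in A, exclude), 14 (in A, exclude)
A' = {8}

{8}


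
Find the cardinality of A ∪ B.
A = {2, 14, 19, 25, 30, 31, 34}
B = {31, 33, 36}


Set A = {2, 14, 19, 25, 30, 31, 34}, |A| = 7
Set B = {31, 33, 36}, |B| = 3
A ∩ B = {31}, |A ∩ B| = 1
|A ∪ B| = |A| + |B| - |A ∩ B| = 7 + 3 - 1 = 9

9


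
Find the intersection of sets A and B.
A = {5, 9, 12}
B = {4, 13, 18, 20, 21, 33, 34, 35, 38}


Set A = {5, 9, 12}
Set B = {4, 13, 18, 20, 21, 33, 34, 35, 38}
A ∩ B includes only elements in both sets.
Check each element of A against B:
5 ✗, 9 ✗, 12 ✗
A ∩ B = {}

{}


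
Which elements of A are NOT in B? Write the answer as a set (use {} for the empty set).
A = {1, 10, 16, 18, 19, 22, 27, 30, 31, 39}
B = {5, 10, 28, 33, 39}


Set A = {1, 10, 16, 18, 19, 22, 27, 30, 31, 39}
Set B = {5, 10, 28, 33, 39}
Check each element of A against B:
1 ∉ B (include), 10 ∈ B, 16 ∉ B (include), 18 ∉ B (include), 19 ∉ B (include), 22 ∉ B (include), 27 ∉ B (include), 30 ∉ B (include), 31 ∉ B (include), 39 ∈ B
Elements of A not in B: {1, 16, 18, 19, 22, 27, 30, 31}

{1, 16, 18, 19, 22, 27, 30, 31}


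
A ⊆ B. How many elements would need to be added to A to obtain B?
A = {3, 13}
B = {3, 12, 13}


Set A = {3, 13}, |A| = 2
Set B = {3, 12, 13}, |B| = 3
Since A ⊆ B: B \ A = {12}
|B| - |A| = 3 - 2 = 1

1


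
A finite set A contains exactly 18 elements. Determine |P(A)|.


The set has 18 elements.
The power set contains all possible subsets.
|P(A)| = 2^|A| = 2^18 = 262144

262144


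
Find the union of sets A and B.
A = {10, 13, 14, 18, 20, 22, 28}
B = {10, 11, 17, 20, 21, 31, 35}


Set A = {10, 13, 14, 18, 20, 22, 28}
Set B = {10, 11, 17, 20, 21, 31, 35}
A ∪ B includes all elements in either set.
Elements from A: {10, 13, 14, 18, 20, 22, 28}
Elements from B not already included: {11, 17, 21, 31, 35}
A ∪ B = {10, 11, 13, 14, 17, 18, 20, 21, 22, 28, 31, 35}

{10, 11, 13, 14, 17, 18, 20, 21, 22, 28, 31, 35}


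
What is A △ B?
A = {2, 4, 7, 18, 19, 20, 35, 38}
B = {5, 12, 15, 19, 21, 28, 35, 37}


Set A = {2, 4, 7, 18, 19, 20, 35, 38}
Set B = {5, 12, 15, 19, 21, 28, 35, 37}
A △ B = (A \ B) ∪ (B \ A)
Elements in A but not B: {2, 4, 7, 18, 20, 38}
Elements in B but not A: {5, 12, 15, 21, 28, 37}
A △ B = {2, 4, 5, 7, 12, 15, 18, 20, 21, 28, 37, 38}

{2, 4, 5, 7, 12, 15, 18, 20, 21, 28, 37, 38}


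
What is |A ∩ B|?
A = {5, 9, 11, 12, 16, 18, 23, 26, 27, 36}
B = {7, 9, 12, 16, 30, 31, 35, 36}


Set A = {5, 9, 11, 12, 16, 18, 23, 26, 27, 36}
Set B = {7, 9, 12, 16, 30, 31, 35, 36}
A ∩ B = {9, 12, 16, 36}
|A ∩ B| = 4

4


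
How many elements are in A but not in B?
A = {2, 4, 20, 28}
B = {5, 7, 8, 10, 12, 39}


Set A = {2, 4, 20, 28}
Set B = {5, 7, 8, 10, 12, 39}
A \ B = {2, 4, 20, 28}
|A \ B| = 4

4


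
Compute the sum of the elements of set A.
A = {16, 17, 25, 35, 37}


Set A = {16, 17, 25, 35, 37}
Sum = 16 + 17 + 25 + 35 + 37 = 130

130


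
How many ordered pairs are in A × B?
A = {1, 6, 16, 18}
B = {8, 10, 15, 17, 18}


Set A = {1, 6, 16, 18} has 4 elements.
Set B = {8, 10, 15, 17, 18} has 5 elements.
|A × B| = |A| × |B| = 4 × 5 = 20

20


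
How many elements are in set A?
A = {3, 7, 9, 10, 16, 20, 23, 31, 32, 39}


Set A = {3, 7, 9, 10, 16, 20, 23, 31, 32, 39}
Listing elements: 3, 7, 9, 10, 16, 20, 23, 31, 32, 39
Counting: 10 elements
|A| = 10

10


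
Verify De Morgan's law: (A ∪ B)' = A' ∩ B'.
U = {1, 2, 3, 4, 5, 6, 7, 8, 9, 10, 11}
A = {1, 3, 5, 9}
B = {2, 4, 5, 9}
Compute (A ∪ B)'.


U = {1, 2, 3, 4, 5, 6, 7, 8, 9, 10, 11}
A = {1, 3, 5, 9}, B = {2, 4, 5, 9}
A ∪ B = {1, 2, 3, 4, 5, 9}
(A ∪ B)' = U \ (A ∪ B) = {6, 7, 8, 10, 11}
Verification via A' ∩ B': A' = {2, 4, 6, 7, 8, 10, 11}, B' = {1, 3, 6, 7, 8, 10, 11}
A' ∩ B' = {6, 7, 8, 10, 11} ✓

{6, 7, 8, 10, 11}


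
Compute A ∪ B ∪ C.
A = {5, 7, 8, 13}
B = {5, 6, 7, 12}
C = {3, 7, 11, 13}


Set A = {5, 7, 8, 13}
Set B = {5, 6, 7, 12}
Set C = {3, 7, 11, 13}
First, A ∪ B = {5, 6, 7, 8, 12, 13}
Then, (A ∪ B) ∪ C = {3, 5, 6, 7, 8, 11, 12, 13}

{3, 5, 6, 7, 8, 11, 12, 13}


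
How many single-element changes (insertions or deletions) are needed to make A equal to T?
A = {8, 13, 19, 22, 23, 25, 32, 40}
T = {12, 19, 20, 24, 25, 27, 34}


Set A = {8, 13, 19, 22, 23, 25, 32, 40}
Set T = {12, 19, 20, 24, 25, 27, 34}
Elements to remove from A (in A, not in T): {8, 13, 22, 23, 32, 40} → 6 removals
Elements to add to A (in T, not in A): {12, 20, 24, 27, 34} → 5 additions
Total edits = 6 + 5 = 11

11


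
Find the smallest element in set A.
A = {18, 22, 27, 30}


Set A = {18, 22, 27, 30}
Elements in ascending order: 18, 22, 27, 30
The smallest element is 18.

18


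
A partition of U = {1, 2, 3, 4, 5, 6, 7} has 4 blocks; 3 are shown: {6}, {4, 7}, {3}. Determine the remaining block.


U = {1, 2, 3, 4, 5, 6, 7}
Shown blocks: {6}, {4, 7}, {3}
A partition's blocks are pairwise disjoint and cover U, so the missing block = U \ (union of shown blocks).
Union of shown blocks: {3, 4, 6, 7}
Missing block = U \ (union) = {1, 2, 5}

{1, 2, 5}


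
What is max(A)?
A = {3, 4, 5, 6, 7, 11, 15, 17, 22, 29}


Set A = {3, 4, 5, 6, 7, 11, 15, 17, 22, 29}
Elements in ascending order: 3, 4, 5, 6, 7, 11, 15, 17, 22, 29
The largest element is 29.

29


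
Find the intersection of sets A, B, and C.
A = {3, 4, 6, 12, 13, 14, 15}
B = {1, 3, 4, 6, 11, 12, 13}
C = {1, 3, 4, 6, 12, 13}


Set A = {3, 4, 6, 12, 13, 14, 15}
Set B = {1, 3, 4, 6, 11, 12, 13}
Set C = {1, 3, 4, 6, 12, 13}
First, A ∩ B = {3, 4, 6, 12, 13}
Then, (A ∩ B) ∩ C = {3, 4, 6, 12, 13}

{3, 4, 6, 12, 13}


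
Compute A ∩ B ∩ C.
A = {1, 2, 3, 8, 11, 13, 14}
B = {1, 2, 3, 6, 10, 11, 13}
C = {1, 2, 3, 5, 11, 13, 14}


Set A = {1, 2, 3, 8, 11, 13, 14}
Set B = {1, 2, 3, 6, 10, 11, 13}
Set C = {1, 2, 3, 5, 11, 13, 14}
First, A ∩ B = {1, 2, 3, 11, 13}
Then, (A ∩ B) ∩ C = {1, 2, 3, 11, 13}

{1, 2, 3, 11, 13}


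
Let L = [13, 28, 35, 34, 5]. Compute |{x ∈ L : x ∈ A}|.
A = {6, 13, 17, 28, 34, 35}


Set A = {6, 13, 17, 28, 34, 35}
Candidates: [13, 28, 35, 34, 5]
Check each candidate:
13 ∈ A, 28 ∈ A, 35 ∈ A, 34 ∈ A, 5 ∉ A
Count of candidates in A: 4

4


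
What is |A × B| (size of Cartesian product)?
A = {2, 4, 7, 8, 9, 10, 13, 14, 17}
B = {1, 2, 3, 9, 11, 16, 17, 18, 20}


Set A = {2, 4, 7, 8, 9, 10, 13, 14, 17} has 9 elements.
Set B = {1, 2, 3, 9, 11, 16, 17, 18, 20} has 9 elements.
|A × B| = |A| × |B| = 9 × 9 = 81

81


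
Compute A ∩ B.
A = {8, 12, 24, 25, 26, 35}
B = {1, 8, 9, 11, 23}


Set A = {8, 12, 24, 25, 26, 35}
Set B = {1, 8, 9, 11, 23}
A ∩ B includes only elements in both sets.
Check each element of A against B:
8 ✓, 12 ✗, 24 ✗, 25 ✗, 26 ✗, 35 ✗
A ∩ B = {8}

{8}


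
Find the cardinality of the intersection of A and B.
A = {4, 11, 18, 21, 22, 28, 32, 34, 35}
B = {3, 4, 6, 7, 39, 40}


Set A = {4, 11, 18, 21, 22, 28, 32, 34, 35}
Set B = {3, 4, 6, 7, 39, 40}
A ∩ B = {4}
|A ∩ B| = 1

1


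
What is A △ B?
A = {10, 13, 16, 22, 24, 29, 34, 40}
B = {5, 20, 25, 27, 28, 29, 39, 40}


Set A = {10, 13, 16, 22, 24, 29, 34, 40}
Set B = {5, 20, 25, 27, 28, 29, 39, 40}
A △ B = (A \ B) ∪ (B \ A)
Elements in A but not B: {10, 13, 16, 22, 24, 34}
Elements in B but not A: {5, 20, 25, 27, 28, 39}
A △ B = {5, 10, 13, 16, 20, 22, 24, 25, 27, 28, 34, 39}

{5, 10, 13, 16, 20, 22, 24, 25, 27, 28, 34, 39}


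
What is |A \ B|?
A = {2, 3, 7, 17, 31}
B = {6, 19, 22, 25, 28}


Set A = {2, 3, 7, 17, 31}
Set B = {6, 19, 22, 25, 28}
A \ B = {2, 3, 7, 17, 31}
|A \ B| = 5

5


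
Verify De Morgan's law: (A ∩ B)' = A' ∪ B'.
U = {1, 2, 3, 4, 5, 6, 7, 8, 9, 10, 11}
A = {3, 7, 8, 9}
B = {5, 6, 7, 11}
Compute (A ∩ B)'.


U = {1, 2, 3, 4, 5, 6, 7, 8, 9, 10, 11}
A = {3, 7, 8, 9}, B = {5, 6, 7, 11}
A ∩ B = {7}
(A ∩ B)' = U \ (A ∩ B) = {1, 2, 3, 4, 5, 6, 8, 9, 10, 11}
Verification via A' ∪ B': A' = {1, 2, 4, 5, 6, 10, 11}, B' = {1, 2, 3, 4, 8, 9, 10}
A' ∪ B' = {1, 2, 3, 4, 5, 6, 8, 9, 10, 11} ✓

{1, 2, 3, 4, 5, 6, 8, 9, 10, 11}


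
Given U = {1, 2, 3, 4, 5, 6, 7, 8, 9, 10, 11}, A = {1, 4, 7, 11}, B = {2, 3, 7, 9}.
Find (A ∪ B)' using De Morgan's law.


U = {1, 2, 3, 4, 5, 6, 7, 8, 9, 10, 11}
A = {1, 4, 7, 11}, B = {2, 3, 7, 9}
A ∪ B = {1, 2, 3, 4, 7, 9, 11}
(A ∪ B)' = U \ (A ∪ B) = {5, 6, 8, 10}
Verification via A' ∩ B': A' = {2, 3, 5, 6, 8, 9, 10}, B' = {1, 4, 5, 6, 8, 10, 11}
A' ∩ B' = {5, 6, 8, 10} ✓

{5, 6, 8, 10}


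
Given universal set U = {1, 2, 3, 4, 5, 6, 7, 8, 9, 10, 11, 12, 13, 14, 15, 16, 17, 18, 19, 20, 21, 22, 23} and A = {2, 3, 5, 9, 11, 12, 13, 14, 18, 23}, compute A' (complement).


Universal set U = {1, 2, 3, 4, 5, 6, 7, 8, 9, 10, 11, 12, 13, 14, 15, 16, 17, 18, 19, 20, 21, 22, 23}
Set A = {2, 3, 5, 9, 11, 12, 13, 14, 18, 23}
A' = U \ A = elements in U but not in A
Checking each element of U:
1 (not in A, include), 2 (in A, exclude), 3 (in A, exclude), 4 (not in A, include), 5 (in A, exclude), 6 (not in A, include), 7 (not in A, include), 8 (not in A, include), 9 (in A, exclude), 10 (not in A, include), 11 (in A, exclude), 12 (in A, exclude), 13 (in A, exclude), 14 (in A, exclude), 15 (not in A, include), 16 (not in A, include), 17 (not in A, include), 18 (in A, exclude), 19 (not in A, include), 20 (not in A, include), 21 (not in A, include), 22 (not in A, include), 23 (in A, exclude)
A' = {1, 4, 6, 7, 8, 10, 15, 16, 17, 19, 20, 21, 22}

{1, 4, 6, 7, 8, 10, 15, 16, 17, 19, 20, 21, 22}


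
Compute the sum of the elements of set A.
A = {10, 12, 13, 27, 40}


Set A = {10, 12, 13, 27, 40}
Sum = 10 + 12 + 13 + 27 + 40 = 102

102


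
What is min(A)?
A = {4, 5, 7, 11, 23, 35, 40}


Set A = {4, 5, 7, 11, 23, 35, 40}
Elements in ascending order: 4, 5, 7, 11, 23, 35, 40
The smallest element is 4.

4


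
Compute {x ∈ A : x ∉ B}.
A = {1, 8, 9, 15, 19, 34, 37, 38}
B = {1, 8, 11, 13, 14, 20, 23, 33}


Set A = {1, 8, 9, 15, 19, 34, 37, 38}
Set B = {1, 8, 11, 13, 14, 20, 23, 33}
Check each element of A against B:
1 ∈ B, 8 ∈ B, 9 ∉ B (include), 15 ∉ B (include), 19 ∉ B (include), 34 ∉ B (include), 37 ∉ B (include), 38 ∉ B (include)
Elements of A not in B: {9, 15, 19, 34, 37, 38}

{9, 15, 19, 34, 37, 38}


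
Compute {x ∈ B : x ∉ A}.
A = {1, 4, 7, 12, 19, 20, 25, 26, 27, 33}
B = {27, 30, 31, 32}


Set A = {1, 4, 7, 12, 19, 20, 25, 26, 27, 33}
Set B = {27, 30, 31, 32}
Check each element of B against A:
27 ∈ A, 30 ∉ A (include), 31 ∉ A (include), 32 ∉ A (include)
Elements of B not in A: {30, 31, 32}

{30, 31, 32}


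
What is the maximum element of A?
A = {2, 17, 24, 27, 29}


Set A = {2, 17, 24, 27, 29}
Elements in ascending order: 2, 17, 24, 27, 29
The largest element is 29.

29


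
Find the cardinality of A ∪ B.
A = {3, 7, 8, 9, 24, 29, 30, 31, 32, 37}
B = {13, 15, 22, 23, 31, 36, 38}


Set A = {3, 7, 8, 9, 24, 29, 30, 31, 32, 37}, |A| = 10
Set B = {13, 15, 22, 23, 31, 36, 38}, |B| = 7
A ∩ B = {31}, |A ∩ B| = 1
|A ∪ B| = |A| + |B| - |A ∩ B| = 10 + 7 - 1 = 16

16
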